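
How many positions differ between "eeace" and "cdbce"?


Comparing "eeace" and "cdbce" position by position:
  Position 0: 'e' vs 'c' => DIFFER
  Position 1: 'e' vs 'd' => DIFFER
  Position 2: 'a' vs 'b' => DIFFER
  Position 3: 'c' vs 'c' => same
  Position 4: 'e' vs 'e' => same
Positions that differ: 3

3


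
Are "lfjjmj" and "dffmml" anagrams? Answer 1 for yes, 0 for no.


Strings: "lfjjmj", "dffmml"
Sorted first:  fjjjlm
Sorted second: dfflmm
Differ at position 0: 'f' vs 'd' => not anagrams

0


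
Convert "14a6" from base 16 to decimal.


Input: "14a6" in base 16
Positional expansion:
  Digit '1' (value 1) x 16^3 = 4096
  Digit '4' (value 4) x 16^2 = 1024
  Digit 'a' (value 10) x 16^1 = 160
  Digit '6' (value 6) x 16^0 = 6
Sum = 5286

5286


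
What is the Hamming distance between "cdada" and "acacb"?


Comparing "cdada" and "acacb" position by position:
  Position 0: 'c' vs 'a' => differ
  Position 1: 'd' vs 'c' => differ
  Position 2: 'a' vs 'a' => same
  Position 3: 'd' vs 'c' => differ
  Position 4: 'a' vs 'b' => differ
Total differences (Hamming distance): 4

4


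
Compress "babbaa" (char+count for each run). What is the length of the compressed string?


Input: babbaa
Runs:
  'b' x 1 => "b1"
  'a' x 1 => "a1"
  'b' x 2 => "b2"
  'a' x 2 => "a2"
Compressed: "b1a1b2a2"
Compressed length: 8

8


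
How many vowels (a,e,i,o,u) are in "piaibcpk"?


Input: piaibcpk
Checking each character:
  'p' at position 0: consonant
  'i' at position 1: vowel (running total: 1)
  'a' at position 2: vowel (running total: 2)
  'i' at position 3: vowel (running total: 3)
  'b' at position 4: consonant
  'c' at position 5: consonant
  'p' at position 6: consonant
  'k' at position 7: consonant
Total vowels: 3

3


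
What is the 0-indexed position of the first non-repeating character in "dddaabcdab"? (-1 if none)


Input: dddaabcdab
Character frequencies:
  'a': 3
  'b': 2
  'c': 1
  'd': 4
Scanning left to right for freq == 1:
  Position 0 ('d'): freq=4, skip
  Position 1 ('d'): freq=4, skip
  Position 2 ('d'): freq=4, skip
  Position 3 ('a'): freq=3, skip
  Position 4 ('a'): freq=3, skip
  Position 5 ('b'): freq=2, skip
  Position 6 ('c'): unique! => answer = 6

6


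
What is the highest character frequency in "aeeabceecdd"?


Input: aeeabceecdd
Character counts:
  'a': 2
  'b': 1
  'c': 2
  'd': 2
  'e': 4
Maximum frequency: 4

4


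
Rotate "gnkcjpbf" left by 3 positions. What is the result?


Input: "gnkcjpbf", rotate left by 3
First 3 characters: "gnk"
Remaining characters: "cjpbf"
Concatenate remaining + first: "cjpbf" + "gnk" = "cjpbfgnk"

cjpbfgnk


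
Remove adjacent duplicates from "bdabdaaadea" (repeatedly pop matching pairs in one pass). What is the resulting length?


Input: bdabdaaadea
Stack-based adjacent duplicate removal:
  Read 'b': push. Stack: b
  Read 'd': push. Stack: bd
  Read 'a': push. Stack: bda
  Read 'b': push. Stack: bdab
  Read 'd': push. Stack: bdabd
  Read 'a': push. Stack: bdabda
  Read 'a': matches stack top 'a' => pop. Stack: bdabd
  Read 'a': push. Stack: bdabda
  Read 'd': push. Stack: bdabdad
  Read 'e': push. Stack: bdabdade
  Read 'a': push. Stack: bdabdadea
Final stack: "bdabdadea" (length 9)

9


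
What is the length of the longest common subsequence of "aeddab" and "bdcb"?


LCS of "aeddab" and "bdcb"
DP table:
           b    d    c    b
      0    0    0    0    0
  a   0    0    0    0    0
  e   0    0    0    0    0
  d   0    0    1    1    1
  d   0    0    1    1    1
  a   0    0    1    1    1
  b   0    1    1    1    2
LCS length = dp[6][4] = 2

2


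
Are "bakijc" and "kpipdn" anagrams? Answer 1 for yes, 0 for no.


Strings: "bakijc", "kpipdn"
Sorted first:  abcijk
Sorted second: diknpp
Differ at position 0: 'a' vs 'd' => not anagrams

0


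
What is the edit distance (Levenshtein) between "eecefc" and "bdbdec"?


Computing edit distance: "eecefc" -> "bdbdec"
DP table:
           b    d    b    d    e    c
      0    1    2    3    4    5    6
  e   1    1    2    3    4    4    5
  e   2    2    2    3    4    4    5
  c   3    3    3    3    4    5    4
  e   4    4    4    4    4    4    5
  f   5    5    5    5    5    5    5
  c   6    6    6    6    6    6    5
Edit distance = dp[6][6] = 5

5


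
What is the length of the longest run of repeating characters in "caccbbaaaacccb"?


Input: "caccbbaaaacccb"
Scanning for longest run:
  Position 1 ('a'): new char, reset run to 1
  Position 2 ('c'): new char, reset run to 1
  Position 3 ('c'): continues run of 'c', length=2
  Position 4 ('b'): new char, reset run to 1
  Position 5 ('b'): continues run of 'b', length=2
  Position 6 ('a'): new char, reset run to 1
  Position 7 ('a'): continues run of 'a', length=2
  Position 8 ('a'): continues run of 'a', length=3
  Position 9 ('a'): continues run of 'a', length=4
  Position 10 ('c'): new char, reset run to 1
  Position 11 ('c'): continues run of 'c', length=2
  Position 12 ('c'): continues run of 'c', length=3
  Position 13 ('b'): new char, reset run to 1
Longest run: 'a' with length 4

4


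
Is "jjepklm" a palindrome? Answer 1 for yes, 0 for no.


Input: jjepklm
Reversed: mlkpejj
  Compare pos 0 ('j') with pos 6 ('m'): MISMATCH
  Compare pos 1 ('j') with pos 5 ('l'): MISMATCH
  Compare pos 2 ('e') with pos 4 ('k'): MISMATCH
Result: not a palindrome

0


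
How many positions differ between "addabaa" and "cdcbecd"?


Comparing "addabaa" and "cdcbecd" position by position:
  Position 0: 'a' vs 'c' => DIFFER
  Position 1: 'd' vs 'd' => same
  Position 2: 'd' vs 'c' => DIFFER
  Position 3: 'a' vs 'b' => DIFFER
  Position 4: 'b' vs 'e' => DIFFER
  Position 5: 'a' vs 'c' => DIFFER
  Position 6: 'a' vs 'd' => DIFFER
Positions that differ: 6

6


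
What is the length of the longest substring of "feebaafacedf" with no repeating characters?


Input: "feebaafacedf"
Sliding window (track last position of each char):
  Position 0 ('f'): window [0,0] length 1 -- new best
  Position 1 ('e'): window [0,1] length 2 -- new best
  Position 2 ('e'): repeat (last at 1), move window start to 2
  Position 2 ('e'): window [2,2] length 1
  Position 3 ('b'): window [2,3] length 2
  Position 4 ('a'): window [2,4] length 3 -- new best
  Position 5 ('a'): repeat (last at 4), move window start to 5
  Position 5 ('a'): window [5,5] length 1
  Position 6 ('f'): window [5,6] length 2
  Position 7 ('a'): repeat (last at 5), move window start to 6
  Position 7 ('a'): window [6,7] length 2
  Position 8 ('c'): window [6,8] length 3
  Position 9 ('e'): window [6,9] length 4 -- new best
  Position 10 ('d'): window [6,10] length 5 -- new best
  Position 11 ('f'): repeat (last at 6), move window start to 7
  Position 11 ('f'): window [7,11] length 5
Longest substring with no repeats: "faced" with length 5

5


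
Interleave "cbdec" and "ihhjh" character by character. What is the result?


Interleaving "cbdec" and "ihhjh":
  Position 0: 'c' from first, 'i' from second => "ci"
  Position 1: 'b' from first, 'h' from second => "bh"
  Position 2: 'd' from first, 'h' from second => "dh"
  Position 3: 'e' from first, 'j' from second => "ej"
  Position 4: 'c' from first, 'h' from second => "ch"
Result: cibhdhejch

cibhdhejch


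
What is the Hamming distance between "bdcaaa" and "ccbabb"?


Comparing "bdcaaa" and "ccbabb" position by position:
  Position 0: 'b' vs 'c' => differ
  Position 1: 'd' vs 'c' => differ
  Position 2: 'c' vs 'b' => differ
  Position 3: 'a' vs 'a' => same
  Position 4: 'a' vs 'b' => differ
  Position 5: 'a' vs 'b' => differ
Total differences (Hamming distance): 5

5


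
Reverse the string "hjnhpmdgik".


Input: hjnhpmdgik
Reading characters right to left:
  Position 9: 'k'
  Position 8: 'i'
  Position 7: 'g'
  Position 6: 'd'
  Position 5: 'm'
  Position 4: 'p'
  Position 3: 'h'
  Position 2: 'n'
  Position 1: 'j'
  Position 0: 'h'
Reversed: kigdmphnjh

kigdmphnjh


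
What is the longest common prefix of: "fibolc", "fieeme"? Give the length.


Words: fibolc, fieeme
  Position 0: all 'f' => match
  Position 1: all 'i' => match
  Position 2: ('b', 'e') => mismatch, stop
LCP = "fi" (length 2)

2


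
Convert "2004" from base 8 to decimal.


Input: "2004" in base 8
Positional expansion:
  Digit '2' (value 2) x 8^3 = 1024
  Digit '0' (value 0) x 8^2 = 0
  Digit '0' (value 0) x 8^1 = 0
  Digit '4' (value 4) x 8^0 = 4
Sum = 1028

1028


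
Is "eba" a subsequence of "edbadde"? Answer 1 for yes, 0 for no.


Check if "eba" is a subsequence of "edbadde"
Greedy scan:
  Position 0 ('e'): matches sub[0] = 'e'
  Position 1 ('d'): no match needed
  Position 2 ('b'): matches sub[1] = 'b'
  Position 3 ('a'): matches sub[2] = 'a'
  Position 4 ('d'): no match needed
  Position 5 ('d'): no match needed
  Position 6 ('e'): no match needed
All 3 characters matched => is a subsequence

1


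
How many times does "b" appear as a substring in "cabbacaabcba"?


Searching for "b" in "cabbacaabcba"
Scanning each position:
  Position 0: "c" => no
  Position 1: "a" => no
  Position 2: "b" => MATCH
  Position 3: "b" => MATCH
  Position 4: "a" => no
  Position 5: "c" => no
  Position 6: "a" => no
  Position 7: "a" => no
  Position 8: "b" => MATCH
  Position 9: "c" => no
  Position 10: "b" => MATCH
  Position 11: "a" => no
Total occurrences: 4

4


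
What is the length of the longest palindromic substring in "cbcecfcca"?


Input: "cbcecfcca"
Checking substrings for palindromes:
  [0:3] "cbc" (len 3) => palindrome
  [2:5] "cec" (len 3) => palindrome
  [4:7] "cfc" (len 3) => palindrome
  [6:8] "cc" (len 2) => palindrome
Longest palindromic substring: "cbc" with length 3

3


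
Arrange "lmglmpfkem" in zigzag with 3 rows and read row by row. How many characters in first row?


Zigzag "lmglmpfkem" into 3 rows:
Placing characters:
  'l' => row 0
  'm' => row 1
  'g' => row 2
  'l' => row 1
  'm' => row 0
  'p' => row 1
  'f' => row 2
  'k' => row 1
  'e' => row 0
  'm' => row 1
Rows:
  Row 0: "lme"
  Row 1: "mlpkm"
  Row 2: "gf"
First row length: 3

3


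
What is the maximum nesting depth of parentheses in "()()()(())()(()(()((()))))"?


Input: "()()()(())()(()(()((()))))"
Tracking depth:
  Position 0 '(': depth becomes 1
  Position 1 ')': depth becomes 0
  Position 2 '(': depth becomes 1
  Position 3 ')': depth becomes 0
  Position 4 '(': depth becomes 1
  Position 5 ')': depth becomes 0
  Position 6 '(': depth becomes 1
  Position 7 '(': depth becomes 2
  Position 8 ')': depth becomes 1
  Position 9 ')': depth becomes 0
  Position 10 '(': depth becomes 1
  Position 11 ')': depth becomes 0
  Position 12 '(': depth becomes 1
  Position 13 '(': depth becomes 2
  Position 14 ')': depth becomes 1
  Position 15 '(': depth becomes 2
  Position 16 '(': depth becomes 3
  Position 17 ')': depth becomes 2
  Position 18 '(': depth becomes 3
  Position 19 '(': depth becomes 4
  Position 20 '(': depth becomes 5
  Position 21 ')': depth becomes 4
  Position 22 ')': depth becomes 3
  Position 23 ')': depth becomes 2
  Position 24 ')': depth becomes 1
  Position 25 ')': depth becomes 0
Maximum depth reached: 5

5


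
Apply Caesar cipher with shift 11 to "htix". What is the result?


Caesar cipher: shift "htix" by 11
  'h' (pos 7) + 11 = pos 18 = 's'
  't' (pos 19) + 11 = pos 4 = 'e'
  'i' (pos 8) + 11 = pos 19 = 't'
  'x' (pos 23) + 11 = pos 8 = 'i'
Result: seti

seti


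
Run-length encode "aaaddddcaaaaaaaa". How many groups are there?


Input: aaaddddcaaaaaaaa
Scanning for consecutive runs:
  Group 1: 'a' x 3 (positions 0-2)
  Group 2: 'd' x 4 (positions 3-6)
  Group 3: 'c' x 1 (positions 7-7)
  Group 4: 'a' x 8 (positions 8-15)
Total groups: 4

4


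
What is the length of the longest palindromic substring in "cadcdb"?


Input: "cadcdb"
Checking substrings for palindromes:
  [2:5] "dcd" (len 3) => palindrome
Longest palindromic substring: "dcd" with length 3

3


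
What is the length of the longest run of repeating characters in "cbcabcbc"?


Input: "cbcabcbc"
Scanning for longest run:
  Position 1 ('b'): new char, reset run to 1
  Position 2 ('c'): new char, reset run to 1
  Position 3 ('a'): new char, reset run to 1
  Position 4 ('b'): new char, reset run to 1
  Position 5 ('c'): new char, reset run to 1
  Position 6 ('b'): new char, reset run to 1
  Position 7 ('c'): new char, reset run to 1
Longest run: 'c' with length 1

1


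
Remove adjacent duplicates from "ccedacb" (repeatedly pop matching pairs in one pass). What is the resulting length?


Input: ccedacb
Stack-based adjacent duplicate removal:
  Read 'c': push. Stack: c
  Read 'c': matches stack top 'c' => pop. Stack: (empty)
  Read 'e': push. Stack: e
  Read 'd': push. Stack: ed
  Read 'a': push. Stack: eda
  Read 'c': push. Stack: edac
  Read 'b': push. Stack: edacb
Final stack: "edacb" (length 5)

5


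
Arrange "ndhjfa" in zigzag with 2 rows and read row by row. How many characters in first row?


Zigzag "ndhjfa" into 2 rows:
Placing characters:
  'n' => row 0
  'd' => row 1
  'h' => row 0
  'j' => row 1
  'f' => row 0
  'a' => row 1
Rows:
  Row 0: "nhf"
  Row 1: "dja"
First row length: 3

3


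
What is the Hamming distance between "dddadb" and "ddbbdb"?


Comparing "dddadb" and "ddbbdb" position by position:
  Position 0: 'd' vs 'd' => same
  Position 1: 'd' vs 'd' => same
  Position 2: 'd' vs 'b' => differ
  Position 3: 'a' vs 'b' => differ
  Position 4: 'd' vs 'd' => same
  Position 5: 'b' vs 'b' => same
Total differences (Hamming distance): 2

2


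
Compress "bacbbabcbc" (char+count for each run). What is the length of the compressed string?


Input: bacbbabcbc
Runs:
  'b' x 1 => "b1"
  'a' x 1 => "a1"
  'c' x 1 => "c1"
  'b' x 2 => "b2"
  'a' x 1 => "a1"
  'b' x 1 => "b1"
  'c' x 1 => "c1"
  'b' x 1 => "b1"
  'c' x 1 => "c1"
Compressed: "b1a1c1b2a1b1c1b1c1"
Compressed length: 18

18


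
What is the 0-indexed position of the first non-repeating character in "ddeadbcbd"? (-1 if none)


Input: ddeadbcbd
Character frequencies:
  'a': 1
  'b': 2
  'c': 1
  'd': 4
  'e': 1
Scanning left to right for freq == 1:
  Position 0 ('d'): freq=4, skip
  Position 1 ('d'): freq=4, skip
  Position 2 ('e'): unique! => answer = 2

2


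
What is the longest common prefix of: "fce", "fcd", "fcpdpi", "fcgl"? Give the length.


Words: fce, fcd, fcpdpi, fcgl
  Position 0: all 'f' => match
  Position 1: all 'c' => match
  Position 2: ('e', 'd', 'p', 'g') => mismatch, stop
LCP = "fc" (length 2)

2


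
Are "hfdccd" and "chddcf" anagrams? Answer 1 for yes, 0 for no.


Strings: "hfdccd", "chddcf"
Sorted first:  ccddfh
Sorted second: ccddfh
Sorted forms match => anagrams

1


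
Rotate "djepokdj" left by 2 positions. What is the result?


Input: "djepokdj", rotate left by 2
First 2 characters: "dj"
Remaining characters: "epokdj"
Concatenate remaining + first: "epokdj" + "dj" = "epokdjdj"

epokdjdj


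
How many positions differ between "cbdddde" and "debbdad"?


Comparing "cbdddde" and "debbdad" position by position:
  Position 0: 'c' vs 'd' => DIFFER
  Position 1: 'b' vs 'e' => DIFFER
  Position 2: 'd' vs 'b' => DIFFER
  Position 3: 'd' vs 'b' => DIFFER
  Position 4: 'd' vs 'd' => same
  Position 5: 'd' vs 'a' => DIFFER
  Position 6: 'e' vs 'd' => DIFFER
Positions that differ: 6

6


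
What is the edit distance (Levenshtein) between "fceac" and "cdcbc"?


Computing edit distance: "fceac" -> "cdcbc"
DP table:
           c    d    c    b    c
      0    1    2    3    4    5
  f   1    1    2    3    4    5
  c   2    1    2    2    3    4
  e   3    2    2    3    3    4
  a   4    3    3    3    4    4
  c   5    4    4    3    4    4
Edit distance = dp[5][5] = 4

4


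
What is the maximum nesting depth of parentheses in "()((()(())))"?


Input: "()((()(())))"
Tracking depth:
  Position 0 '(': depth becomes 1
  Position 1 ')': depth becomes 0
  Position 2 '(': depth becomes 1
  Position 3 '(': depth becomes 2
  Position 4 '(': depth becomes 3
  Position 5 ')': depth becomes 2
  Position 6 '(': depth becomes 3
  Position 7 '(': depth becomes 4
  Position 8 ')': depth becomes 3
  Position 9 ')': depth becomes 2
  Position 10 ')': depth becomes 1
  Position 11 ')': depth becomes 0
Maximum depth reached: 4

4


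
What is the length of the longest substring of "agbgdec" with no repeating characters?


Input: "agbgdec"
Sliding window (track last position of each char):
  Position 0 ('a'): window [0,0] length 1 -- new best
  Position 1 ('g'): window [0,1] length 2 -- new best
  Position 2 ('b'): window [0,2] length 3 -- new best
  Position 3 ('g'): repeat (last at 1), move window start to 2
  Position 3 ('g'): window [2,3] length 2
  Position 4 ('d'): window [2,4] length 3
  Position 5 ('e'): window [2,5] length 4 -- new best
  Position 6 ('c'): window [2,6] length 5 -- new best
Longest substring with no repeats: "bgdec" with length 5

5


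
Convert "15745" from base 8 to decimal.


Input: "15745" in base 8
Positional expansion:
  Digit '1' (value 1) x 8^4 = 4096
  Digit '5' (value 5) x 8^3 = 2560
  Digit '7' (value 7) x 8^2 = 448
  Digit '4' (value 4) x 8^1 = 32
  Digit '5' (value 5) x 8^0 = 5
Sum = 7141

7141


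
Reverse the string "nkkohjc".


Input: nkkohjc
Reading characters right to left:
  Position 6: 'c'
  Position 5: 'j'
  Position 4: 'h'
  Position 3: 'o'
  Position 2: 'k'
  Position 1: 'k'
  Position 0: 'n'
Reversed: cjhokkn

cjhokkn


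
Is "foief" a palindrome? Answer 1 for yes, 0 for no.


Input: foief
Reversed: feiof
  Compare pos 0 ('f') with pos 4 ('f'): match
  Compare pos 1 ('o') with pos 3 ('e'): MISMATCH
Result: not a palindrome

0


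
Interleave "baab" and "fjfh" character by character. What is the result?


Interleaving "baab" and "fjfh":
  Position 0: 'b' from first, 'f' from second => "bf"
  Position 1: 'a' from first, 'j' from second => "aj"
  Position 2: 'a' from first, 'f' from second => "af"
  Position 3: 'b' from first, 'h' from second => "bh"
Result: bfajafbh

bfajafbh


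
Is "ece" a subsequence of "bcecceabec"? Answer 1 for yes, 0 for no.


Check if "ece" is a subsequence of "bcecceabec"
Greedy scan:
  Position 0 ('b'): no match needed
  Position 1 ('c'): no match needed
  Position 2 ('e'): matches sub[0] = 'e'
  Position 3 ('c'): matches sub[1] = 'c'
  Position 4 ('c'): no match needed
  Position 5 ('e'): matches sub[2] = 'e'
  Position 6 ('a'): no match needed
  Position 7 ('b'): no match needed
  Position 8 ('e'): no match needed
  Position 9 ('c'): no match needed
All 3 characters matched => is a subsequence

1


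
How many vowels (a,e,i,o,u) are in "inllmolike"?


Input: inllmolike
Checking each character:
  'i' at position 0: vowel (running total: 1)
  'n' at position 1: consonant
  'l' at position 2: consonant
  'l' at position 3: consonant
  'm' at position 4: consonant
  'o' at position 5: vowel (running total: 2)
  'l' at position 6: consonant
  'i' at position 7: vowel (running total: 3)
  'k' at position 8: consonant
  'e' at position 9: vowel (running total: 4)
Total vowels: 4

4


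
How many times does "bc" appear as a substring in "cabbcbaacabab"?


Searching for "bc" in "cabbcbaacabab"
Scanning each position:
  Position 0: "ca" => no
  Position 1: "ab" => no
  Position 2: "bb" => no
  Position 3: "bc" => MATCH
  Position 4: "cb" => no
  Position 5: "ba" => no
  Position 6: "aa" => no
  Position 7: "ac" => no
  Position 8: "ca" => no
  Position 9: "ab" => no
  Position 10: "ba" => no
  Position 11: "ab" => no
Total occurrences: 1

1


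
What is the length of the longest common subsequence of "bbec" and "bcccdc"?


LCS of "bbec" and "bcccdc"
DP table:
           b    c    c    c    d    c
      0    0    0    0    0    0    0
  b   0    1    1    1    1    1    1
  b   0    1    1    1    1    1    1
  e   0    1    1    1    1    1    1
  c   0    1    2    2    2    2    2
LCS length = dp[4][6] = 2

2


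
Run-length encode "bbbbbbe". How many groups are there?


Input: bbbbbbe
Scanning for consecutive runs:
  Group 1: 'b' x 6 (positions 0-5)
  Group 2: 'e' x 1 (positions 6-6)
Total groups: 2

2


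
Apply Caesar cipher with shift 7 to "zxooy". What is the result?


Caesar cipher: shift "zxooy" by 7
  'z' (pos 25) + 7 = pos 6 = 'g'
  'x' (pos 23) + 7 = pos 4 = 'e'
  'o' (pos 14) + 7 = pos 21 = 'v'
  'o' (pos 14) + 7 = pos 21 = 'v'
  'y' (pos 24) + 7 = pos 5 = 'f'
Result: gevvf

gevvf


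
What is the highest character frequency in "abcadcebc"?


Input: abcadcebc
Character counts:
  'a': 2
  'b': 2
  'c': 3
  'd': 1
  'e': 1
Maximum frequency: 3

3


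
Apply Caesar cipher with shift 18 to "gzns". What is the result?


Caesar cipher: shift "gzns" by 18
  'g' (pos 6) + 18 = pos 24 = 'y'
  'z' (pos 25) + 18 = pos 17 = 'r'
  'n' (pos 13) + 18 = pos 5 = 'f'
  's' (pos 18) + 18 = pos 10 = 'k'
Result: yrfk

yrfk


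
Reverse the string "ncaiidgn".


Input: ncaiidgn
Reading characters right to left:
  Position 7: 'n'
  Position 6: 'g'
  Position 5: 'd'
  Position 4: 'i'
  Position 3: 'i'
  Position 2: 'a'
  Position 1: 'c'
  Position 0: 'n'
Reversed: ngdiiacn

ngdiiacn


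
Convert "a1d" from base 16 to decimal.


Input: "a1d" in base 16
Positional expansion:
  Digit 'a' (value 10) x 16^2 = 2560
  Digit '1' (value 1) x 16^1 = 16
  Digit 'd' (value 13) x 16^0 = 13
Sum = 2589

2589


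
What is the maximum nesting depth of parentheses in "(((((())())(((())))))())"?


Input: "(((((())())(((())))))())"
Tracking depth:
  Position 0 '(': depth becomes 1
  Position 1 '(': depth becomes 2
  Position 2 '(': depth becomes 3
  Position 3 '(': depth becomes 4
  Position 4 '(': depth becomes 5
  Position 5 '(': depth becomes 6
  Position 6 ')': depth becomes 5
  Position 7 ')': depth becomes 4
  Position 8 '(': depth becomes 5
  Position 9 ')': depth becomes 4
  Position 10 ')': depth becomes 3
  Position 11 '(': depth becomes 4
  Position 12 '(': depth becomes 5
  Position 13 '(': depth becomes 6
  Position 14 '(': depth becomes 7
  Position 15 ')': depth becomes 6
  Position 16 ')': depth becomes 5
  Position 17 ')': depth becomes 4
  Position 18 ')': depth becomes 3
  Position 19 ')': depth becomes 2
  Position 20 ')': depth becomes 1
  Position 21 '(': depth becomes 2
  Position 22 ')': depth becomes 1
  Position 23 ')': depth becomes 0
Maximum depth reached: 7

7


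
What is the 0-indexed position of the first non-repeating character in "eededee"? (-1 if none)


Input: eededee
Character frequencies:
  'd': 2
  'e': 5
Scanning left to right for freq == 1:
  Position 0 ('e'): freq=5, skip
  Position 1 ('e'): freq=5, skip
  Position 2 ('d'): freq=2, skip
  Position 3 ('e'): freq=5, skip
  Position 4 ('d'): freq=2, skip
  Position 5 ('e'): freq=5, skip
  Position 6 ('e'): freq=5, skip
  No unique character found => answer = -1

-1


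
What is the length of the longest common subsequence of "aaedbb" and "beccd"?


LCS of "aaedbb" and "beccd"
DP table:
           b    e    c    c    d
      0    0    0    0    0    0
  a   0    0    0    0    0    0
  a   0    0    0    0    0    0
  e   0    0    1    1    1    1
  d   0    0    1    1    1    2
  b   0    1    1    1    1    2
  b   0    1    1    1    1    2
LCS length = dp[6][5] = 2

2


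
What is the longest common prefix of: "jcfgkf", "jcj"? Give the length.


Words: jcfgkf, jcj
  Position 0: all 'j' => match
  Position 1: all 'c' => match
  Position 2: ('f', 'j') => mismatch, stop
LCP = "jc" (length 2)

2


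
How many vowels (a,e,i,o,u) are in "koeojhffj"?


Input: koeojhffj
Checking each character:
  'k' at position 0: consonant
  'o' at position 1: vowel (running total: 1)
  'e' at position 2: vowel (running total: 2)
  'o' at position 3: vowel (running total: 3)
  'j' at position 4: consonant
  'h' at position 5: consonant
  'f' at position 6: consonant
  'f' at position 7: consonant
  'j' at position 8: consonant
Total vowels: 3

3


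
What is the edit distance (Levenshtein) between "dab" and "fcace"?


Computing edit distance: "dab" -> "fcace"
DP table:
           f    c    a    c    e
      0    1    2    3    4    5
  d   1    1    2    3    4    5
  a   2    2    2    2    3    4
  b   3    3    3    3    3    4
Edit distance = dp[3][5] = 4

4


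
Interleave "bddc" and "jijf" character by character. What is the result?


Interleaving "bddc" and "jijf":
  Position 0: 'b' from first, 'j' from second => "bj"
  Position 1: 'd' from first, 'i' from second => "di"
  Position 2: 'd' from first, 'j' from second => "dj"
  Position 3: 'c' from first, 'f' from second => "cf"
Result: bjdidjcf

bjdidjcf


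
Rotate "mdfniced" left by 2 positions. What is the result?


Input: "mdfniced", rotate left by 2
First 2 characters: "md"
Remaining characters: "fniced"
Concatenate remaining + first: "fniced" + "md" = "fnicedmd"

fnicedmd


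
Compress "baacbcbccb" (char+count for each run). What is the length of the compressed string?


Input: baacbcbccb
Runs:
  'b' x 1 => "b1"
  'a' x 2 => "a2"
  'c' x 1 => "c1"
  'b' x 1 => "b1"
  'c' x 1 => "c1"
  'b' x 1 => "b1"
  'c' x 2 => "c2"
  'b' x 1 => "b1"
Compressed: "b1a2c1b1c1b1c2b1"
Compressed length: 16

16


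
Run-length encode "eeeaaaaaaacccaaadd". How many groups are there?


Input: eeeaaaaaaacccaaadd
Scanning for consecutive runs:
  Group 1: 'e' x 3 (positions 0-2)
  Group 2: 'a' x 7 (positions 3-9)
  Group 3: 'c' x 3 (positions 10-12)
  Group 4: 'a' x 3 (positions 13-15)
  Group 5: 'd' x 2 (positions 16-17)
Total groups: 5

5


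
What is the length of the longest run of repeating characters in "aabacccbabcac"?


Input: "aabacccbabcac"
Scanning for longest run:
  Position 1 ('a'): continues run of 'a', length=2
  Position 2 ('b'): new char, reset run to 1
  Position 3 ('a'): new char, reset run to 1
  Position 4 ('c'): new char, reset run to 1
  Position 5 ('c'): continues run of 'c', length=2
  Position 6 ('c'): continues run of 'c', length=3
  Position 7 ('b'): new char, reset run to 1
  Position 8 ('a'): new char, reset run to 1
  Position 9 ('b'): new char, reset run to 1
  Position 10 ('c'): new char, reset run to 1
  Position 11 ('a'): new char, reset run to 1
  Position 12 ('c'): new char, reset run to 1
Longest run: 'c' with length 3

3


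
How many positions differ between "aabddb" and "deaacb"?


Comparing "aabddb" and "deaacb" position by position:
  Position 0: 'a' vs 'd' => DIFFER
  Position 1: 'a' vs 'e' => DIFFER
  Position 2: 'b' vs 'a' => DIFFER
  Position 3: 'd' vs 'a' => DIFFER
  Position 4: 'd' vs 'c' => DIFFER
  Position 5: 'b' vs 'b' => same
Positions that differ: 5

5


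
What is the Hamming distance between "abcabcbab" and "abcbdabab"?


Comparing "abcabcbab" and "abcbdabab" position by position:
  Position 0: 'a' vs 'a' => same
  Position 1: 'b' vs 'b' => same
  Position 2: 'c' vs 'c' => same
  Position 3: 'a' vs 'b' => differ
  Position 4: 'b' vs 'd' => differ
  Position 5: 'c' vs 'a' => differ
  Position 6: 'b' vs 'b' => same
  Position 7: 'a' vs 'a' => same
  Position 8: 'b' vs 'b' => same
Total differences (Hamming distance): 3

3


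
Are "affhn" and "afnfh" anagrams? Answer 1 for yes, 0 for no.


Strings: "affhn", "afnfh"
Sorted first:  affhn
Sorted second: affhn
Sorted forms match => anagrams

1


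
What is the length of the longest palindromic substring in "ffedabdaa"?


Input: "ffedabdaa"
Checking substrings for palindromes:
  [0:2] "ff" (len 2) => palindrome
  [7:9] "aa" (len 2) => palindrome
Longest palindromic substring: "ff" with length 2

2


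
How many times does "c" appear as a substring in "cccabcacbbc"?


Searching for "c" in "cccabcacbbc"
Scanning each position:
  Position 0: "c" => MATCH
  Position 1: "c" => MATCH
  Position 2: "c" => MATCH
  Position 3: "a" => no
  Position 4: "b" => no
  Position 5: "c" => MATCH
  Position 6: "a" => no
  Position 7: "c" => MATCH
  Position 8: "b" => no
  Position 9: "b" => no
  Position 10: "c" => MATCH
Total occurrences: 6

6


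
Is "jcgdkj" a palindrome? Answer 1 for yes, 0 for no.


Input: jcgdkj
Reversed: jkdgcj
  Compare pos 0 ('j') with pos 5 ('j'): match
  Compare pos 1 ('c') with pos 4 ('k'): MISMATCH
  Compare pos 2 ('g') with pos 3 ('d'): MISMATCH
Result: not a palindrome

0


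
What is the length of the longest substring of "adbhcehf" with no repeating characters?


Input: "adbhcehf"
Sliding window (track last position of each char):
  Position 0 ('a'): window [0,0] length 1 -- new best
  Position 1 ('d'): window [0,1] length 2 -- new best
  Position 2 ('b'): window [0,2] length 3 -- new best
  Position 3 ('h'): window [0,3] length 4 -- new best
  Position 4 ('c'): window [0,4] length 5 -- new best
  Position 5 ('e'): window [0,5] length 6 -- new best
  Position 6 ('h'): repeat (last at 3), move window start to 4
  Position 6 ('h'): window [4,6] length 3
  Position 7 ('f'): window [4,7] length 4
Longest substring with no repeats: "adbhce" with length 6

6


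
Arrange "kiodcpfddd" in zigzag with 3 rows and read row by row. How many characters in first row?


Zigzag "kiodcpfddd" into 3 rows:
Placing characters:
  'k' => row 0
  'i' => row 1
  'o' => row 2
  'd' => row 1
  'c' => row 0
  'p' => row 1
  'f' => row 2
  'd' => row 1
  'd' => row 0
  'd' => row 1
Rows:
  Row 0: "kcd"
  Row 1: "idpdd"
  Row 2: "of"
First row length: 3

3


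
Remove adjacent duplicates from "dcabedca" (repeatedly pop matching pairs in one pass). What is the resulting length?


Input: dcabedca
Stack-based adjacent duplicate removal:
  Read 'd': push. Stack: d
  Read 'c': push. Stack: dc
  Read 'a': push. Stack: dca
  Read 'b': push. Stack: dcab
  Read 'e': push. Stack: dcabe
  Read 'd': push. Stack: dcabed
  Read 'c': push. Stack: dcabedc
  Read 'a': push. Stack: dcabedca
Final stack: "dcabedca" (length 8)

8


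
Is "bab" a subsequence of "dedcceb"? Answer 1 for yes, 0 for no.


Check if "bab" is a subsequence of "dedcceb"
Greedy scan:
  Position 0 ('d'): no match needed
  Position 1 ('e'): no match needed
  Position 2 ('d'): no match needed
  Position 3 ('c'): no match needed
  Position 4 ('c'): no match needed
  Position 5 ('e'): no match needed
  Position 6 ('b'): matches sub[0] = 'b'
Only matched 1/3 characters => not a subsequence

0


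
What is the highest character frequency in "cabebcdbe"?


Input: cabebcdbe
Character counts:
  'a': 1
  'b': 3
  'c': 2
  'd': 1
  'e': 2
Maximum frequency: 3

3


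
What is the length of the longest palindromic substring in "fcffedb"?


Input: "fcffedb"
Checking substrings for palindromes:
  [0:3] "fcf" (len 3) => palindrome
  [2:4] "ff" (len 2) => palindrome
Longest palindromic substring: "fcf" with length 3

3


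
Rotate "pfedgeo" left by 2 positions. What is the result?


Input: "pfedgeo", rotate left by 2
First 2 characters: "pf"
Remaining characters: "edgeo"
Concatenate remaining + first: "edgeo" + "pf" = "edgeopf"

edgeopf


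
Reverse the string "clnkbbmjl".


Input: clnkbbmjl
Reading characters right to left:
  Position 8: 'l'
  Position 7: 'j'
  Position 6: 'm'
  Position 5: 'b'
  Position 4: 'b'
  Position 3: 'k'
  Position 2: 'n'
  Position 1: 'l'
  Position 0: 'c'
Reversed: ljmbbknlc

ljmbbknlc


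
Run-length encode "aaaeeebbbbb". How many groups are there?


Input: aaaeeebbbbb
Scanning for consecutive runs:
  Group 1: 'a' x 3 (positions 0-2)
  Group 2: 'e' x 3 (positions 3-5)
  Group 3: 'b' x 5 (positions 6-10)
Total groups: 3

3


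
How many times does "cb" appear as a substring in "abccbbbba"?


Searching for "cb" in "abccbbbba"
Scanning each position:
  Position 0: "ab" => no
  Position 1: "bc" => no
  Position 2: "cc" => no
  Position 3: "cb" => MATCH
  Position 4: "bb" => no
  Position 5: "bb" => no
  Position 6: "bb" => no
  Position 7: "ba" => no
Total occurrences: 1

1


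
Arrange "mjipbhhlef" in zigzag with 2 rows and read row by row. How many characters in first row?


Zigzag "mjipbhhlef" into 2 rows:
Placing characters:
  'm' => row 0
  'j' => row 1
  'i' => row 0
  'p' => row 1
  'b' => row 0
  'h' => row 1
  'h' => row 0
  'l' => row 1
  'e' => row 0
  'f' => row 1
Rows:
  Row 0: "mibhe"
  Row 1: "jphlf"
First row length: 5

5


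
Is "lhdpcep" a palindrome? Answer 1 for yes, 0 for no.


Input: lhdpcep
Reversed: pecpdhl
  Compare pos 0 ('l') with pos 6 ('p'): MISMATCH
  Compare pos 1 ('h') with pos 5 ('e'): MISMATCH
  Compare pos 2 ('d') with pos 4 ('c'): MISMATCH
Result: not a palindrome

0


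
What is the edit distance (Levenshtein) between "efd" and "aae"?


Computing edit distance: "efd" -> "aae"
DP table:
           a    a    e
      0    1    2    3
  e   1    1    2    2
  f   2    2    2    3
  d   3    3    3    3
Edit distance = dp[3][3] = 3

3


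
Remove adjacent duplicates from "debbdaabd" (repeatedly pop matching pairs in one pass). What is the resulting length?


Input: debbdaabd
Stack-based adjacent duplicate removal:
  Read 'd': push. Stack: d
  Read 'e': push. Stack: de
  Read 'b': push. Stack: deb
  Read 'b': matches stack top 'b' => pop. Stack: de
  Read 'd': push. Stack: ded
  Read 'a': push. Stack: deda
  Read 'a': matches stack top 'a' => pop. Stack: ded
  Read 'b': push. Stack: dedb
  Read 'd': push. Stack: dedbd
Final stack: "dedbd" (length 5)

5


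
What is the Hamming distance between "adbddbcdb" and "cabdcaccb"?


Comparing "adbddbcdb" and "cabdcaccb" position by position:
  Position 0: 'a' vs 'c' => differ
  Position 1: 'd' vs 'a' => differ
  Position 2: 'b' vs 'b' => same
  Position 3: 'd' vs 'd' => same
  Position 4: 'd' vs 'c' => differ
  Position 5: 'b' vs 'a' => differ
  Position 6: 'c' vs 'c' => same
  Position 7: 'd' vs 'c' => differ
  Position 8: 'b' vs 'b' => same
Total differences (Hamming distance): 5

5


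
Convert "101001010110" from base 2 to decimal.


Input: "101001010110" in base 2
Positional expansion:
  Digit '1' (value 1) x 2^11 = 2048
  Digit '0' (value 0) x 2^10 = 0
  Digit '1' (value 1) x 2^9 = 512
  Digit '0' (value 0) x 2^8 = 0
  Digit '0' (value 0) x 2^7 = 0
  Digit '1' (value 1) x 2^6 = 64
  Digit '0' (value 0) x 2^5 = 0
  Digit '1' (value 1) x 2^4 = 16
  Digit '0' (value 0) x 2^3 = 0
  Digit '1' (value 1) x 2^2 = 4
  Digit '1' (value 1) x 2^1 = 2
  Digit '0' (value 0) x 2^0 = 0
Sum = 2646

2646


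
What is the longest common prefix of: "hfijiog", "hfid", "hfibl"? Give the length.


Words: hfijiog, hfid, hfibl
  Position 0: all 'h' => match
  Position 1: all 'f' => match
  Position 2: all 'i' => match
  Position 3: ('j', 'd', 'b') => mismatch, stop
LCP = "hfi" (length 3)

3


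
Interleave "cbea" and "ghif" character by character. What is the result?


Interleaving "cbea" and "ghif":
  Position 0: 'c' from first, 'g' from second => "cg"
  Position 1: 'b' from first, 'h' from second => "bh"
  Position 2: 'e' from first, 'i' from second => "ei"
  Position 3: 'a' from first, 'f' from second => "af"
Result: cgbheiaf

cgbheiaf


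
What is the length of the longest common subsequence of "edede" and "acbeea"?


LCS of "edede" and "acbeea"
DP table:
           a    c    b    e    e    a
      0    0    0    0    0    0    0
  e   0    0    0    0    1    1    1
  d   0    0    0    0    1    1    1
  e   0    0    0    0    1    2    2
  d   0    0    0    0    1    2    2
  e   0    0    0    0    1    2    2
LCS length = dp[5][6] = 2

2


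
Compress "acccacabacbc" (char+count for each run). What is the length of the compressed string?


Input: acccacabacbc
Runs:
  'a' x 1 => "a1"
  'c' x 3 => "c3"
  'a' x 1 => "a1"
  'c' x 1 => "c1"
  'a' x 1 => "a1"
  'b' x 1 => "b1"
  'a' x 1 => "a1"
  'c' x 1 => "c1"
  'b' x 1 => "b1"
  'c' x 1 => "c1"
Compressed: "a1c3a1c1a1b1a1c1b1c1"
Compressed length: 20

20


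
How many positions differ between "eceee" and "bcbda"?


Comparing "eceee" and "bcbda" position by position:
  Position 0: 'e' vs 'b' => DIFFER
  Position 1: 'c' vs 'c' => same
  Position 2: 'e' vs 'b' => DIFFER
  Position 3: 'e' vs 'd' => DIFFER
  Position 4: 'e' vs 'a' => DIFFER
Positions that differ: 4

4


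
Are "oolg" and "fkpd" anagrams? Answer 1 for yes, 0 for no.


Strings: "oolg", "fkpd"
Sorted first:  gloo
Sorted second: dfkp
Differ at position 0: 'g' vs 'd' => not anagrams

0


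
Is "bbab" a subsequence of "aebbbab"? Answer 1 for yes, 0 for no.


Check if "bbab" is a subsequence of "aebbbab"
Greedy scan:
  Position 0 ('a'): no match needed
  Position 1 ('e'): no match needed
  Position 2 ('b'): matches sub[0] = 'b'
  Position 3 ('b'): matches sub[1] = 'b'
  Position 4 ('b'): no match needed
  Position 5 ('a'): matches sub[2] = 'a'
  Position 6 ('b'): matches sub[3] = 'b'
All 4 characters matched => is a subsequence

1


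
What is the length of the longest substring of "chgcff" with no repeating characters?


Input: "chgcff"
Sliding window (track last position of each char):
  Position 0 ('c'): window [0,0] length 1 -- new best
  Position 1 ('h'): window [0,1] length 2 -- new best
  Position 2 ('g'): window [0,2] length 3 -- new best
  Position 3 ('c'): repeat (last at 0), move window start to 1
  Position 3 ('c'): window [1,3] length 3
  Position 4 ('f'): window [1,4] length 4 -- new best
  Position 5 ('f'): repeat (last at 4), move window start to 5
  Position 5 ('f'): window [5,5] length 1
Longest substring with no repeats: "hgcf" with length 4

4


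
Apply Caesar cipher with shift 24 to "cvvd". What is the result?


Caesar cipher: shift "cvvd" by 24
  'c' (pos 2) + 24 = pos 0 = 'a'
  'v' (pos 21) + 24 = pos 19 = 't'
  'v' (pos 21) + 24 = pos 19 = 't'
  'd' (pos 3) + 24 = pos 1 = 'b'
Result: attb

attb


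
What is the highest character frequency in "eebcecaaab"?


Input: eebcecaaab
Character counts:
  'a': 3
  'b': 2
  'c': 2
  'e': 3
Maximum frequency: 3

3


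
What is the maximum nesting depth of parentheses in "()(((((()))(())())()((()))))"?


Input: "()(((((()))(())())()((()))))"
Tracking depth:
  Position 0 '(': depth becomes 1
  Position 1 ')': depth becomes 0
  Position 2 '(': depth becomes 1
  Position 3 '(': depth becomes 2
  Position 4 '(': depth becomes 3
  Position 5 '(': depth becomes 4
  Position 6 '(': depth becomes 5
  Position 7 '(': depth becomes 6
  Position 8 ')': depth becomes 5
  Position 9 ')': depth becomes 4
  Position 10 ')': depth becomes 3
  Position 11 '(': depth becomes 4
  Position 12 '(': depth becomes 5
  Position 13 ')': depth becomes 4
  Position 14 ')': depth becomes 3
  Position 15 '(': depth becomes 4
  Position 16 ')': depth becomes 3
  Position 17 ')': depth becomes 2
  Position 18 '(': depth becomes 3
  Position 19 ')': depth becomes 2
  Position 20 '(': depth becomes 3
  Position 21 '(': depth becomes 4
  Position 22 '(': depth becomes 5
  Position 23 ')': depth becomes 4
  Position 24 ')': depth becomes 3
  Position 25 ')': depth becomes 2
  Position 26 ')': depth becomes 1
  Position 27 ')': depth becomes 0
Maximum depth reached: 6

6


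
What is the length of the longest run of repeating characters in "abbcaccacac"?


Input: "abbcaccacac"
Scanning for longest run:
  Position 1 ('b'): new char, reset run to 1
  Position 2 ('b'): continues run of 'b', length=2
  Position 3 ('c'): new char, reset run to 1
  Position 4 ('a'): new char, reset run to 1
  Position 5 ('c'): new char, reset run to 1
  Position 6 ('c'): continues run of 'c', length=2
  Position 7 ('a'): new char, reset run to 1
  Position 8 ('c'): new char, reset run to 1
  Position 9 ('a'): new char, reset run to 1
  Position 10 ('c'): new char, reset run to 1
Longest run: 'b' with length 2

2


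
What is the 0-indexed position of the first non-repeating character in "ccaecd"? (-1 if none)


Input: ccaecd
Character frequencies:
  'a': 1
  'c': 3
  'd': 1
  'e': 1
Scanning left to right for freq == 1:
  Position 0 ('c'): freq=3, skip
  Position 1 ('c'): freq=3, skip
  Position 2 ('a'): unique! => answer = 2

2


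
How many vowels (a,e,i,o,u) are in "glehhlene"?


Input: glehhlene
Checking each character:
  'g' at position 0: consonant
  'l' at position 1: consonant
  'e' at position 2: vowel (running total: 1)
  'h' at position 3: consonant
  'h' at position 4: consonant
  'l' at position 5: consonant
  'e' at position 6: vowel (running total: 2)
  'n' at position 7: consonant
  'e' at position 8: vowel (running total: 3)
Total vowels: 3

3
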